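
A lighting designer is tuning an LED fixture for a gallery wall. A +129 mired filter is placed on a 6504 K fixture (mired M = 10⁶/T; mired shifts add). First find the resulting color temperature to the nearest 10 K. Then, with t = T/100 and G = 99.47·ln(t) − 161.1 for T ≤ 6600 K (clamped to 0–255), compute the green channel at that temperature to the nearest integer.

194

M_in = 10⁶/6504 = 153.75; M_out = 153.75 + (+129) = 282.75.
T_out = 10⁶/282.75 = 3536.7 K → 3540 K; t = 35.4.
G = 99.47·ln 35.4 − 161.1 = 99.47·3.5667 − 161.1 = 193.681.
Rounded: 194.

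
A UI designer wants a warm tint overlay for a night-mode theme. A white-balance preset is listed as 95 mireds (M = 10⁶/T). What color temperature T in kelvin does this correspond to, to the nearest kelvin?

10526 K

T = 10⁶ / 95 = 10526.32 K → 10526 K.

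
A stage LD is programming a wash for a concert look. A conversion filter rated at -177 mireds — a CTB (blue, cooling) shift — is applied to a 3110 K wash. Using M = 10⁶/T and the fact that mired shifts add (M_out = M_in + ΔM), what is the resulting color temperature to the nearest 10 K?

6920 K

M_in = 10⁶/3110 = 321.54 mireds.
M_out = 321.54 + (-177) = 144.54 mireds.
T_out = 10⁶/144.54 = 6918.3 K → 6920 K.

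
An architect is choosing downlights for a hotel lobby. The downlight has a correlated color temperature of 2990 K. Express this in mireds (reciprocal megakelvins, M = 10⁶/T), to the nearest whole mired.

M = 10⁶ / 2990 = 334.448 → 334 mireds.

334 mireds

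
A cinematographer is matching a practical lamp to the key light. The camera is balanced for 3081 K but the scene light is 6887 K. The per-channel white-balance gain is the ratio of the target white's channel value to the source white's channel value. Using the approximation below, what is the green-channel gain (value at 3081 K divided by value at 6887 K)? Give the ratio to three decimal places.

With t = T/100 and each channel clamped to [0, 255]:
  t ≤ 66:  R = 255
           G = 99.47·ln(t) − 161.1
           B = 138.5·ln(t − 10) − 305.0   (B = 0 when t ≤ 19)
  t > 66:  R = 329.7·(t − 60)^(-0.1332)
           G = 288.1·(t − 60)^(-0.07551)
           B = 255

At 6887 K (t = 68.87):
  G = 288.1·(68.87 − 60)^(-0.07551) = 288.1·8.87^(-0.07551) = 288.1·0.84805 = 244.324.
At 3081 K (t = 30.81):
  G = 99.47·ln 30.81 − 161.1 = 99.47·3.4278 − 161.1 = 179.867.
Gain = 179.867 / 244.324 = 0.7362 → 0.736.

0.736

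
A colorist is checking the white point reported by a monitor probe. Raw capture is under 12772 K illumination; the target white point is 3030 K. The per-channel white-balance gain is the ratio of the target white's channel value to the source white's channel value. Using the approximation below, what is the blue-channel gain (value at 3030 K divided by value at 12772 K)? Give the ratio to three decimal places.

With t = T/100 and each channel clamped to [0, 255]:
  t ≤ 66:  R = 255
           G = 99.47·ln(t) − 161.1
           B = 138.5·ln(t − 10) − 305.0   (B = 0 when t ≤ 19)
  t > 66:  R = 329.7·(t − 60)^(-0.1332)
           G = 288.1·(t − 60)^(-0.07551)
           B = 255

At 12772 K (t = 127.72):
  B = 255 by definition for t > 66.
At 3030 K (t = 30.3):
  B = 138.5·ln(30.3 − 10) − 305.0 = 138.5·ln 20.3 − 305.0 = 138.5·3.0106 − 305.0 = 111.971.
Gain = 111.971 / 255.000 = 0.4391 → 0.439.

0.439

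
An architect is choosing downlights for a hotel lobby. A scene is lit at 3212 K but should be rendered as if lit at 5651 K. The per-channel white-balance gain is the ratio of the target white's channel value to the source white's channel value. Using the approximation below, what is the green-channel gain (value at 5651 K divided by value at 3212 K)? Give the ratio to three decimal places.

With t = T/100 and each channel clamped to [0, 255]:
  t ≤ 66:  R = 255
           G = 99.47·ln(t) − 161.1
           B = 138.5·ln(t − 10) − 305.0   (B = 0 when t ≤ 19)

1.305

At 3212 K (t = 32.12):
  G = 99.47·ln 32.12 − 161.1 = 99.47·3.4695 − 161.1 = 184.009.
At 5651 K (t = 56.51):
  G = 99.47·ln 56.51 − 161.1 = 99.47·4.0344 − 161.1 = 240.204.
Gain = 240.204 / 184.009 = 1.3054 → 1.305.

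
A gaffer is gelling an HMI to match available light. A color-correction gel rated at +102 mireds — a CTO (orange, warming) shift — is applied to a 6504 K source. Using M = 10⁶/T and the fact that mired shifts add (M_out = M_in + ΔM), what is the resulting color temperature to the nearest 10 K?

M_in = 10⁶/6504 = 153.75 mireds.
M_out = 153.75 + (+102) = 255.75 mireds.
T_out = 10⁶/255.75 = 3910.0 K → 3910 K.

3910 K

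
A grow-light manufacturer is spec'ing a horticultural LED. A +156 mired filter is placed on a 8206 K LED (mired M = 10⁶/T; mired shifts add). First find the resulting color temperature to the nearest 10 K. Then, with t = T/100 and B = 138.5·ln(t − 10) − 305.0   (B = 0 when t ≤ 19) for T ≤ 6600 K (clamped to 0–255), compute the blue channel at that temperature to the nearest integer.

M_in = 10⁶/8206 = 121.86; M_out = 121.86 + (+156) = 277.86.
T_out = 10⁶/277.86 = 3598.9 K → 3600 K; t = 36.
B = 138.5·ln(36 − 10) − 305.0 = 138.5·ln 26 − 305.0 = 138.5·3.2581 − 305.0 = 146.246.
Rounded: 146.

146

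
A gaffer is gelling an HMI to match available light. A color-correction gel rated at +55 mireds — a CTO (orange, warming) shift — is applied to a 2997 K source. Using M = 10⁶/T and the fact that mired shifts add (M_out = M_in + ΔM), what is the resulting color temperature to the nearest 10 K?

M_in = 10⁶/2997 = 333.67 mireds.
M_out = 333.67 + (+55) = 388.67 mireds.
T_out = 10⁶/388.67 = 2572.9 K → 2570 K.

2570 K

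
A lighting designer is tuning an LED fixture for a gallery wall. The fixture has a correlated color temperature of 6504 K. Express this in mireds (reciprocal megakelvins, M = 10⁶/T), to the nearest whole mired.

154 mireds

M = 10⁶ / 6504 = 153.752 → 154 mireds.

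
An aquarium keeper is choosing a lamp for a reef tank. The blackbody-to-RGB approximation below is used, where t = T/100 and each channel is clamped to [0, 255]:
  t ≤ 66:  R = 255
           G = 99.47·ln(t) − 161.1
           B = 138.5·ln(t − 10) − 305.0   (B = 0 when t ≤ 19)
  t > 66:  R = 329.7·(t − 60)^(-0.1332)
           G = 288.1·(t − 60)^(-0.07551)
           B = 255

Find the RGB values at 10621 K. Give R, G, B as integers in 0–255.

R=198, G=216, B=255

t = 10621/100 = 106.21; the t > 66 branch applies.
R = 329.7·(106.21 − 60)^(-0.1332) = 329.7·46.21^(-0.1332) = 329.7·0.60015 = 197.868.
G = 288.1·(106.21 − 60)^(-0.07551) = 288.1·46.21^(-0.07551) = 288.1·0.74868 = 215.694.
B = 255 by definition for t > 66.
Rounded: (198, 216, 255).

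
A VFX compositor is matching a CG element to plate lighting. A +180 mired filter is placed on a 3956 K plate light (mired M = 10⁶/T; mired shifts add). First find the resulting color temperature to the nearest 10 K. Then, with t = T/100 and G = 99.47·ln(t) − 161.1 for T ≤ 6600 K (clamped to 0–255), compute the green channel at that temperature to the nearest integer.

M_in = 10⁶/3956 = 252.78; M_out = 252.78 + (+180) = 432.78.
T_out = 10⁶/432.78 = 2310.6 K → 2310 K; t = 23.1.
G = 99.47·ln 23.1 − 161.1 = 99.47·3.1398 − 161.1 = 151.219.
Rounded: 151.

151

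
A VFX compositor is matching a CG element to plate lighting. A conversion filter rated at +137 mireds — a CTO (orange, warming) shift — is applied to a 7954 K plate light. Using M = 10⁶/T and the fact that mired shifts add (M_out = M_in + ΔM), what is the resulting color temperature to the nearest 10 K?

M_in = 10⁶/7954 = 125.72 mireds.
M_out = 125.72 + (+137) = 262.72 mireds.
T_out = 10⁶/262.72 = 3806.3 K → 3810 K.

3810 K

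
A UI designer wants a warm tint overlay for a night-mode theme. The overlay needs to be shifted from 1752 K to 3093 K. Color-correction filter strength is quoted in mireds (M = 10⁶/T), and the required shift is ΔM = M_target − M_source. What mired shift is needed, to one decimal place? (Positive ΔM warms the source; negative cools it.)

-247.5 mireds

M_source = 10⁶/1752 = 570.776; M_target = 10⁶/3093 = 323.311.
ΔM = 323.311 − 570.776 = -247.466 → -247.5 mireds, a cooling shift.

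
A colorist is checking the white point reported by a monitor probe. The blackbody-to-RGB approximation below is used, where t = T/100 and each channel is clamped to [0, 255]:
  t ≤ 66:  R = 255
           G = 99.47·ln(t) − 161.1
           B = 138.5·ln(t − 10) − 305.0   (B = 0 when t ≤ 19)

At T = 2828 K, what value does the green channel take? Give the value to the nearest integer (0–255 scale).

171

t = 2828/100 = 28.28; the t ≤ 66 branch applies.
G = 99.47·ln 28.28 − 161.1 = 99.47·3.3422 − 161.1 = 171.344.
Rounded: 171.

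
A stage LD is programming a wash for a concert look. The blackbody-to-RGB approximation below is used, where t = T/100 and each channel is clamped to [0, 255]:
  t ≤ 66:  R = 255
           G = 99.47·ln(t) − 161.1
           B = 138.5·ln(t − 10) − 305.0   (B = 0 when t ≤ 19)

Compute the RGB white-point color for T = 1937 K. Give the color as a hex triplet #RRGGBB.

t = 1937/100 = 19.37; the t ≤ 66 branch applies.
R = 255 by definition for t ≤ 66.
G = 99.47·ln 19.37 − 161.1 = 99.47·2.9637 − 161.1 = 133.702.
B = 138.5·ln(19.37 − 10) − 305.0 = 138.5·ln 9.37 − 305.0 = 138.5·2.2375 − 305.0 = 4.896.
Rounded: (255, 134, 5).
In hex: #FF8605.

#FF8605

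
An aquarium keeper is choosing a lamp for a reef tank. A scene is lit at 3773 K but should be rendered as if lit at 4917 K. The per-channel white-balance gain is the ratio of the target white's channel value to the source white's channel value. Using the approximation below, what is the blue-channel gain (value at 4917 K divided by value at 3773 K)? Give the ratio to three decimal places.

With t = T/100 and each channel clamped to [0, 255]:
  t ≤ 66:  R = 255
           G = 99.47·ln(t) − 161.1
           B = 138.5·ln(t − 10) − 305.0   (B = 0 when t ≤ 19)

At 3773 K (t = 37.73):
  B = 138.5·ln(37.73 − 10) − 305.0 = 138.5·ln 27.73 − 305.0 = 138.5·3.3225 − 305.0 = 155.168.
At 4917 K (t = 49.17):
  B = 138.5·ln(49.17 − 10) − 305.0 = 138.5·ln 39.17 − 305.0 = 138.5·3.6679 − 305.0 = 203.006.
Gain = 203.006 / 155.168 = 1.3083 → 1.308.

1.308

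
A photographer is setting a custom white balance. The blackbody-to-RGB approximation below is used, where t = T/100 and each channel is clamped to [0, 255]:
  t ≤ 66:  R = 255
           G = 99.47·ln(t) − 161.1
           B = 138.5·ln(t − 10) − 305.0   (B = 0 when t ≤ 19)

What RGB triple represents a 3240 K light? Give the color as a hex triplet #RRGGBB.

#FFB97E

t = 3240/100 = 32.4; the t ≤ 66 branch applies.
R = 255 by definition for t ≤ 66.
G = 99.47·ln 32.4 − 161.1 = 99.47·3.4782 − 161.1 = 184.872.
B = 138.5·ln(32.4 − 10) − 305.0 = 138.5·ln 22.4 − 305.0 = 138.5·3.1091 − 305.0 = 125.605.
Rounded: (255, 185, 126).
In hex: #FFB97E.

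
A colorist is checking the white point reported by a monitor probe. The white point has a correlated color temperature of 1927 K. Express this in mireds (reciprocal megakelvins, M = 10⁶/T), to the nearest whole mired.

519 mireds

M = 10⁶ / 1927 = 518.941 → 519 mireds.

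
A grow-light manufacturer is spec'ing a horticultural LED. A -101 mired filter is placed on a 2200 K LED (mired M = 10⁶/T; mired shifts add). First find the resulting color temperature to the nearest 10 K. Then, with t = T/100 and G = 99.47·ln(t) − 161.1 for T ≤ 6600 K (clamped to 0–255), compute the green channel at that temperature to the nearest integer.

171

M_in = 10⁶/2200 = 454.55; M_out = 454.55 + (-101) = 353.55.
T_out = 10⁶/353.55 = 2828.5 K → 2830 K; t = 28.3.
G = 99.47·ln 28.3 − 161.1 = 99.47·3.3429 − 161.1 = 171.414.
Rounded: 171.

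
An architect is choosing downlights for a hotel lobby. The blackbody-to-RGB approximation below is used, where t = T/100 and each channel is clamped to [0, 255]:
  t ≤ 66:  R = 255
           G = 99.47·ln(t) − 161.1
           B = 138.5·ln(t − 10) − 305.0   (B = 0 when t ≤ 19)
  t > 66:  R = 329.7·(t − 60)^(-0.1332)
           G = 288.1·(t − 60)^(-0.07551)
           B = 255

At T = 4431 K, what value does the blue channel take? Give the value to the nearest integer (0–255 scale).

t = 4431/100 = 44.31; the t ≤ 66 branch applies.
B = 138.5·ln(44.31 − 10) − 305.0 = 138.5·ln 34.31 − 305.0 = 138.5·3.5354 − 305.0 = 184.658.
Rounded: 185.

185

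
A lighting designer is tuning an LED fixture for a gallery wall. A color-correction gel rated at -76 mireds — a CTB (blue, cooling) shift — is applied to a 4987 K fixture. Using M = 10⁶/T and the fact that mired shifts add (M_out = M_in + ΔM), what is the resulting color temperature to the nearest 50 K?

8050 K

M_in = 10⁶/4987 = 200.52 mireds.
M_out = 200.52 + (-76) = 124.52 mireds.
T_out = 10⁶/124.52 = 8030.8 K → 8050 K.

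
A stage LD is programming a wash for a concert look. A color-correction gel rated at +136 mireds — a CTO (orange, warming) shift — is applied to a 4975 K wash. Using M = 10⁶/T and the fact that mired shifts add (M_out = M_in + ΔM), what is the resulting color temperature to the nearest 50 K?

M_in = 10⁶/4975 = 201.01 mireds.
M_out = 201.01 + (+136) = 337.01 mireds.
T_out = 10⁶/337.01 = 2967.3 K → 2950 K.

2950 K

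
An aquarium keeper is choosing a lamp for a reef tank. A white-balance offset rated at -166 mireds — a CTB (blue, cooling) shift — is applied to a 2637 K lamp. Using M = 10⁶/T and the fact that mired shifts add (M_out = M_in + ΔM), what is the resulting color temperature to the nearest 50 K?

M_in = 10⁶/2637 = 379.22 mireds.
M_out = 379.22 + (-166) = 213.22 mireds.
T_out = 10⁶/213.22 = 4690.0 K → 4700 K.

4700 K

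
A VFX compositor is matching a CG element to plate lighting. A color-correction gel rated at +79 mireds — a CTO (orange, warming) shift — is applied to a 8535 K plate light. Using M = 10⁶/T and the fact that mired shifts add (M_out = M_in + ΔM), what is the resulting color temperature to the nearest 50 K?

M_in = 10⁶/8535 = 117.16 mireds.
M_out = 117.16 + (+79) = 196.16 mireds.
T_out = 10⁶/196.16 = 5097.8 K → 5100 K.

5100 K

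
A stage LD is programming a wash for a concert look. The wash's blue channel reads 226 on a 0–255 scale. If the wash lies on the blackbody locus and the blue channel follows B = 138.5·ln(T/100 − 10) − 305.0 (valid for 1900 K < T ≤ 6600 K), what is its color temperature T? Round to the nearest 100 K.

5600 K

ln(t − 10) = (226 + 305.0) / 138.5 = 3.8339.
t − 10 = e^3.8339 = 46.244, so t = 56.244.
T = 100·t = 5624 K → 5600 K to the nearest 100 K.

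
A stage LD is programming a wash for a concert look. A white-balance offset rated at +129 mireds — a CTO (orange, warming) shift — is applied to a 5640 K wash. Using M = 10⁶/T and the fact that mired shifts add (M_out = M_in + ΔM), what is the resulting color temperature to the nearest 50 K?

M_in = 10⁶/5640 = 177.30 mireds.
M_out = 177.30 + (+129) = 306.30 mireds.
T_out = 10⁶/306.30 = 3264.7 K → 3250 K.

3250 K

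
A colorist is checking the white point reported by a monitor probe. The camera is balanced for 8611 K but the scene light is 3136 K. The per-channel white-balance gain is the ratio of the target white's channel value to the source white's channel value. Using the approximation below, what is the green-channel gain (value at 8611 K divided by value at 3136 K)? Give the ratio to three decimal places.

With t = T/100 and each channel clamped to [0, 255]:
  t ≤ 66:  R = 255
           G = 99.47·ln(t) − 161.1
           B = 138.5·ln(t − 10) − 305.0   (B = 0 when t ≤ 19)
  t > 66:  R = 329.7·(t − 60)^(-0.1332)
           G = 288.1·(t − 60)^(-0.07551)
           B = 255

1.240

At 3136 K (t = 31.36):
  G = 99.47·ln 31.36 − 161.1 = 99.47·3.4455 − 161.1 = 181.627.
At 8611 K (t = 86.11):
  G = 288.1·(86.11 − 60)^(-0.07551) = 288.1·26.11^(-0.07551) = 288.1·0.78166 = 225.196.
Gain = 225.196 / 181.627 = 1.2399 → 1.240.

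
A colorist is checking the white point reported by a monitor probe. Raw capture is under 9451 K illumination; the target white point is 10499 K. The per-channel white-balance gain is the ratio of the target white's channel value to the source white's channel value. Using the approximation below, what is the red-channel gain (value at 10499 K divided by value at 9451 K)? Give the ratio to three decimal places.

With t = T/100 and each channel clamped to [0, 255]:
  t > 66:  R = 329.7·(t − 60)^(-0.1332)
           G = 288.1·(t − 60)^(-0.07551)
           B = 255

0.965

At 9451 K (t = 94.51):
  R = 329.7·(94.51 − 60)^(-0.1332) = 329.7·34.51^(-0.1332) = 329.7·0.62394 = 205.714.
At 10499 K (t = 104.99):
  R = 329.7·(104.99 − 60)^(-0.1332) = 329.7·44.99^(-0.1332) = 329.7·0.60229 = 198.575.
Gain = 198.575 / 205.714 = 0.9653 → 0.965.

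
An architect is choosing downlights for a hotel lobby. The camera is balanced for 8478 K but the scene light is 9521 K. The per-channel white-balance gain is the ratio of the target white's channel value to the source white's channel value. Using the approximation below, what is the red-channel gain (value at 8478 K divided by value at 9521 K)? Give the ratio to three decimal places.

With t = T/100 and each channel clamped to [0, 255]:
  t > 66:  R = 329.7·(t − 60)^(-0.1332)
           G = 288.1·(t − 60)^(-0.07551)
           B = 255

At 9521 K (t = 95.21):
  R = 329.7·(95.21 − 60)^(-0.1332) = 329.7·35.21^(-0.1332) = 329.7·0.62228 = 205.165.
At 8478 K (t = 84.78):
  R = 329.7·(84.78 − 60)^(-0.1332) = 329.7·24.78^(-0.1332) = 329.7·0.65209 = 214.993.
Gain = 214.993 / 205.165 = 1.0479 → 1.048.

1.048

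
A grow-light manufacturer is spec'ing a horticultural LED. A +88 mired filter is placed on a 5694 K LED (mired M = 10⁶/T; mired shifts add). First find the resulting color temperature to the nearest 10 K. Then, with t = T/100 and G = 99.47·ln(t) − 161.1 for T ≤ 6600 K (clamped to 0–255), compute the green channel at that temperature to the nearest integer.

200

M_in = 10⁶/5694 = 175.62; M_out = 175.62 + (+88) = 263.62.
T_out = 10⁶/263.62 = 3793.3 K → 3790 K; t = 37.9.
G = 99.47·ln 37.9 − 161.1 = 99.47·3.6350 − 161.1 = 200.469.
Rounded: 200.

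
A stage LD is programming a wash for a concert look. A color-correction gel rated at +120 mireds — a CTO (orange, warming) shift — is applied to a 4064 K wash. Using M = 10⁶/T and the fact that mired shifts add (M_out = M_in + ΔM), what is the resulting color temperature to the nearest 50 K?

2750 K

M_in = 10⁶/4064 = 246.06 mireds.
M_out = 246.06 + (+120) = 366.06 mireds.
T_out = 10⁶/366.06 = 2731.8 K → 2750 K.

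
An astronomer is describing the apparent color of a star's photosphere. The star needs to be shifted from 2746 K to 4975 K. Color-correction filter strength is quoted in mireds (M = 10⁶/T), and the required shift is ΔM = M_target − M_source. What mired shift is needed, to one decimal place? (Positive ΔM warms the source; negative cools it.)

-163.2 mireds

M_source = 10⁶/2746 = 364.166; M_target = 10⁶/4975 = 201.005.
ΔM = 201.005 − 364.166 = -163.161 → -163.2 mireds, a cooling shift.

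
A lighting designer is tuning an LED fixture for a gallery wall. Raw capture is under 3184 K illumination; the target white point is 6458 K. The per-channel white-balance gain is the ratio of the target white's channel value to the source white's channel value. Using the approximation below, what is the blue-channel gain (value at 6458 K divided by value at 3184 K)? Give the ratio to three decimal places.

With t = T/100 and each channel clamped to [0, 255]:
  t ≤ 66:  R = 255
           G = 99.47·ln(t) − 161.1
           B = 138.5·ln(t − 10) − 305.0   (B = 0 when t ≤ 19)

At 3184 K (t = 31.84):
  B = 138.5·ln(31.84 − 10) − 305.0 = 138.5·ln 21.84 − 305.0 = 138.5·3.0837 − 305.0 = 122.098.
At 6458 K (t = 64.58):
  B = 138.5·ln(64.58 − 10) − 305.0 = 138.5·ln 54.58 − 305.0 = 138.5·3.9997 − 305.0 = 248.954.
Gain = 248.954 / 122.098 = 2.0390 → 2.039.

2.039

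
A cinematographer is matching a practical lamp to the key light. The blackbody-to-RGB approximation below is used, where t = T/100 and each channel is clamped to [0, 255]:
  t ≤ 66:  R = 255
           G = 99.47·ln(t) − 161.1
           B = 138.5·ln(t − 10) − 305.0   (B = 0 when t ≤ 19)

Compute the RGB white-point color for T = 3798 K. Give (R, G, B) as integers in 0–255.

t = 3798/100 = 37.98; the t ≤ 66 branch applies.
R = 255 by definition for t ≤ 66.
G = 99.47·ln 37.98 − 161.1 = 99.47·3.6371 − 161.1 = 200.678.
B = 138.5·ln(37.98 − 10) − 305.0 = 138.5·ln 27.98 − 305.0 = 138.5·3.3315 − 305.0 = 156.411.
Rounded: (255, 201, 156).

(255, 201, 156)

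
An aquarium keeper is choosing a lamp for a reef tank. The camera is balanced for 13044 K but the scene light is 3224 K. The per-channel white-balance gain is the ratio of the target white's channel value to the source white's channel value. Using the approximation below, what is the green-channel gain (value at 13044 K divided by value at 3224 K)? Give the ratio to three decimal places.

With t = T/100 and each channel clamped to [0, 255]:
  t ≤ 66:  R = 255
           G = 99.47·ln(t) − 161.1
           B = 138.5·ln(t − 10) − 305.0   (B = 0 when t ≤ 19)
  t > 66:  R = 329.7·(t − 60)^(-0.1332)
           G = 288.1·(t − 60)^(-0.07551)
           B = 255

1.133

At 3224 K (t = 32.24):
  G = 99.47·ln 32.24 − 161.1 = 99.47·3.4732 − 161.1 = 184.380.
At 13044 K (t = 130.44):
  G = 288.1·(130.44 − 60)^(-0.07551) = 288.1·70.44^(-0.07551) = 288.1·0.72522 = 208.937.
Gain = 208.937 / 184.380 = 1.1332 → 1.133.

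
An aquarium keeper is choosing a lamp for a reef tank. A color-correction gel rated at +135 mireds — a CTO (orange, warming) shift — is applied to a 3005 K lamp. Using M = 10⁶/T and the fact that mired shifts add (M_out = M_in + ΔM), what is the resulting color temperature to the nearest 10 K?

2140 K

M_in = 10⁶/3005 = 332.78 mireds.
M_out = 332.78 + (+135) = 467.78 mireds.
T_out = 10⁶/467.78 = 2137.8 K → 2140 K.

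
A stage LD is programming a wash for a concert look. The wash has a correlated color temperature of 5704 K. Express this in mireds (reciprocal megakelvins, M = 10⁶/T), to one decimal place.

175.3 mireds

M = 10⁶ / 5704 = 175.316 → 175.3 mireds.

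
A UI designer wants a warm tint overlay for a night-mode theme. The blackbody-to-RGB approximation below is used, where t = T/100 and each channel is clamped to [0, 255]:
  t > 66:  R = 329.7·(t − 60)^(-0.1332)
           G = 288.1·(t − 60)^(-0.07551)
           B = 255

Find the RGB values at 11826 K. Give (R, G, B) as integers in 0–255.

t = 11826/100 = 118.26; the t > 66 branch applies.
R = 329.7·(118.26 − 60)^(-0.1332) = 329.7·58.26^(-0.1332) = 329.7·0.58191 = 191.854.
G = 288.1·(118.26 − 60)^(-0.07551) = 288.1·58.26^(-0.07551) = 288.1·0.73569 = 211.953.
B = 255 by definition for t > 66.
Rounded: (192, 212, 255).

(192, 212, 255)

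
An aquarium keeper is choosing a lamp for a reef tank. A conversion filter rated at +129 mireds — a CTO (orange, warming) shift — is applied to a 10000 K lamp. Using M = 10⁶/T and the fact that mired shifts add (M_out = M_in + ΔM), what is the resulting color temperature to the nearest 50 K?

4350 K

M_in = 10⁶/10000 = 100.00 mireds.
M_out = 100.00 + (+129) = 229.00 mireds.
T_out = 10⁶/229.00 = 4366.8 K → 4350 K.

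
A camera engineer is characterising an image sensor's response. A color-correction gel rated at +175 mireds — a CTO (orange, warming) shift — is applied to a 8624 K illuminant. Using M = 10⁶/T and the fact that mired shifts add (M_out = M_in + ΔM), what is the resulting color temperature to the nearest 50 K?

3450 K

M_in = 10⁶/8624 = 115.96 mireds.
M_out = 115.96 + (+175) = 290.96 mireds.
T_out = 10⁶/290.96 = 3437.0 K → 3450 K.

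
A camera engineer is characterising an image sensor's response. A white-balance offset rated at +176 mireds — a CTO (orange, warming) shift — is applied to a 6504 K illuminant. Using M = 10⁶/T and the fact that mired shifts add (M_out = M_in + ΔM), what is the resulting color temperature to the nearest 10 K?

3030 K

M_in = 10⁶/6504 = 153.75 mireds.
M_out = 153.75 + (+176) = 329.75 mireds.
T_out = 10⁶/329.75 = 3032.6 K → 3030 K.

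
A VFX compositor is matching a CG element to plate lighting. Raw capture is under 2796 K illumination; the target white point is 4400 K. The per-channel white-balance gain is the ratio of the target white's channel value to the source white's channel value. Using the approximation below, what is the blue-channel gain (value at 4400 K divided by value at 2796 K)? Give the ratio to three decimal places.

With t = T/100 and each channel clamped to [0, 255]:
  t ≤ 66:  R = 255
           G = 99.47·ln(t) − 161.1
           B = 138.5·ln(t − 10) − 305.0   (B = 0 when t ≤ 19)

1.930

At 2796 K (t = 27.96):
  B = 138.5·ln(27.96 − 10) − 305.0 = 138.5·ln 17.96 − 305.0 = 138.5·2.8881 − 305.0 = 95.008.
At 4400 K (t = 44):
  B = 138.5·ln(44 − 10) − 305.0 = 138.5·ln 34 − 305.0 = 138.5·3.5264 − 305.0 = 183.401.
Gain = 183.401 / 95.008 = 1.9304 → 1.930.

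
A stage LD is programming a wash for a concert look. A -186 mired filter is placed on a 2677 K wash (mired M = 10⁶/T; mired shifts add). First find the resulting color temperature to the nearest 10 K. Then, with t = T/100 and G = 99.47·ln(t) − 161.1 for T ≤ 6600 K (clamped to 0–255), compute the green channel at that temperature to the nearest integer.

234

M_in = 10⁶/2677 = 373.55; M_out = 373.55 + (-186) = 187.55.
T_out = 10⁶/187.55 = 5331.8 K → 5330 K; t = 53.3.
G = 99.47·ln 53.3 − 161.1 = 99.47·3.9759 − 161.1 = 234.386.
Rounded: 234.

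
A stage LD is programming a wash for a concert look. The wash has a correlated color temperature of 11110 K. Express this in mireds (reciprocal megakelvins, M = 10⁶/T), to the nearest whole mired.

M = 10⁶ / 11110 = 90.009 → 90 mireds.

90 mireds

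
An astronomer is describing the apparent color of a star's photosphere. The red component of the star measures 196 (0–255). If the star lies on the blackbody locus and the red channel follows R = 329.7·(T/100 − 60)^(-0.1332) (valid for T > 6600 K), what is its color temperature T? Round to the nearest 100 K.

(t − 60)^(-0.1332) = 196/329.7 = 0.59448.
t − 60 = 0.59448^(1/-0.1332) = 0.59448^(-7.508) = 49.621, so t = 109.621.
T = 100·t = 10962 K → 11000 K to the nearest 100 K.

11000 K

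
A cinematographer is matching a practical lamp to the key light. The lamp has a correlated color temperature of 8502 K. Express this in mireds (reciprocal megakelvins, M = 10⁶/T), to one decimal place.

M = 10⁶ / 8502 = 117.619 → 117.6 mireds.

117.6 mireds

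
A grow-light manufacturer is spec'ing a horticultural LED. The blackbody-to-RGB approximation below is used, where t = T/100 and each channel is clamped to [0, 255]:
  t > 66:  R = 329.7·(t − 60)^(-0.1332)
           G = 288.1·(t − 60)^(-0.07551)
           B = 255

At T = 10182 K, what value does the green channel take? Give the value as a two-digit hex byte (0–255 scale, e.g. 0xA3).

t = 10182/100 = 101.82; the t > 66 branch applies.
G = 288.1·(101.82 − 60)^(-0.07551) = 288.1·41.82^(-0.07551) = 288.1·0.75434 = 217.326.
Rounded: 217; in hex, 0xD9.

0xD9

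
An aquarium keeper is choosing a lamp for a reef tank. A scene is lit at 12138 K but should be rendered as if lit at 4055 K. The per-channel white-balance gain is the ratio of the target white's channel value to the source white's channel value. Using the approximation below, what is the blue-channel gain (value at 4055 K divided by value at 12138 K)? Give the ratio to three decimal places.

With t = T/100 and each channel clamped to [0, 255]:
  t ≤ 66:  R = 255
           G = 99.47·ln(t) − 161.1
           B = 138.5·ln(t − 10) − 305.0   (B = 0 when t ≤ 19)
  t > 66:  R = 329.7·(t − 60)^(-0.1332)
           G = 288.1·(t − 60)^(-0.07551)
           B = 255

At 12138 K (t = 121.38):
  B = 255 by definition for t > 66.
At 4055 K (t = 40.55):
  B = 138.5·ln(40.55 − 10) − 305.0 = 138.5·ln 30.55 − 305.0 = 138.5·3.4194 − 305.0 = 168.582.
Gain = 168.582 / 255.000 = 0.6611 → 0.661.

0.661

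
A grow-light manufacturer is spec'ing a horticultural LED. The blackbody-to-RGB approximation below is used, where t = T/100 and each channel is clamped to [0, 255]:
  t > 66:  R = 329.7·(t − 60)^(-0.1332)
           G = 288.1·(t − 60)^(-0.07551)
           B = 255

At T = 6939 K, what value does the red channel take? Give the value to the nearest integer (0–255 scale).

245

t = 6939/100 = 69.39; the t > 66 branch applies.
R = 329.7·(69.39 − 60)^(-0.1332) = 329.7·9.39^(-0.1332) = 329.7·0.74206 = 244.658.
Rounded: 245.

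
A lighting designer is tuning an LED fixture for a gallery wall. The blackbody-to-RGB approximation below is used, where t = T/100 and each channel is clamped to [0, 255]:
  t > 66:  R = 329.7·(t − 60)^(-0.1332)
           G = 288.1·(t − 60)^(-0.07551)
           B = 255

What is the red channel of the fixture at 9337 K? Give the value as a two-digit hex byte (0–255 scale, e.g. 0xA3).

t = 9337/100 = 93.37; the t > 66 branch applies.
R = 329.7·(93.37 − 60)^(-0.1332) = 329.7·33.37^(-0.1332) = 329.7·0.62674 = 206.637.
Rounded: 207; in hex, 0xCF.

0xCF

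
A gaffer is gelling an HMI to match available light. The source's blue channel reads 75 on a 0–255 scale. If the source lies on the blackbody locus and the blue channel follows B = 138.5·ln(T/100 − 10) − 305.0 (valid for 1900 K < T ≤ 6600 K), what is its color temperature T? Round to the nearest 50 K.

ln(t − 10) = (75 + 305.0) / 138.5 = 2.7437.
t − 10 = e^2.7437 = 15.544, so t = 25.544.
T = 100·t = 2554 K → 2550 K to the nearest 50 K.

2550 K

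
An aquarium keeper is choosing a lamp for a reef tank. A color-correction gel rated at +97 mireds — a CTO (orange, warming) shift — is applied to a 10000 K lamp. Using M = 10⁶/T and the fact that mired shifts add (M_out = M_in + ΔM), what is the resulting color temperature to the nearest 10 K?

M_in = 10⁶/10000 = 100.00 mireds.
M_out = 100.00 + (+97) = 197.00 mireds.
T_out = 10⁶/197.00 = 5076.1 K → 5080 K.

5080 K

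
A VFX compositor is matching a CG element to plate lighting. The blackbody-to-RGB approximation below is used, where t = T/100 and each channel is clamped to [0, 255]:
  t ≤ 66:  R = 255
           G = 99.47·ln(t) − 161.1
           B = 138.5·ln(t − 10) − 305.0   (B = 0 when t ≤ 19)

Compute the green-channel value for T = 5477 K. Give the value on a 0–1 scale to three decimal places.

0.930

t = 5477/100 = 54.77; the t ≤ 66 branch applies.
G = 99.47·ln 54.77 − 161.1 = 99.47·4.0031 − 161.1 = 237.093.
On a 0–1 scale: 237.093/255 = 0.9298 → 0.930.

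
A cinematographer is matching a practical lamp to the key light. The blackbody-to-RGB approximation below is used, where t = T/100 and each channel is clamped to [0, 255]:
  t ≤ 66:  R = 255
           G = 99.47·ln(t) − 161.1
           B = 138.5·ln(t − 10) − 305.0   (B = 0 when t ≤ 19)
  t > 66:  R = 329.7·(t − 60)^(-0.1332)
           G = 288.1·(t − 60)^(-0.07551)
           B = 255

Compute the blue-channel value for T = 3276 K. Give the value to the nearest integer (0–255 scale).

128

t = 3276/100 = 32.76; the t ≤ 66 branch applies.
B = 138.5·ln(32.76 − 10) − 305.0 = 138.5·ln 22.76 − 305.0 = 138.5·3.1250 − 305.0 = 127.813.
Rounded: 128.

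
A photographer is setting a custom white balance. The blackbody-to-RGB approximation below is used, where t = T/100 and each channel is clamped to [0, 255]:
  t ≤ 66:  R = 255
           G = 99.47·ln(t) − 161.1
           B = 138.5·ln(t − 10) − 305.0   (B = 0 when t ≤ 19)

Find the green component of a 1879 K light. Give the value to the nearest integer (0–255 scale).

t = 1879/100 = 18.79; the t ≤ 66 branch applies.
G = 99.47·ln 18.79 − 161.1 = 99.47·2.9333 − 161.1 = 130.678.
Rounded: 131.

131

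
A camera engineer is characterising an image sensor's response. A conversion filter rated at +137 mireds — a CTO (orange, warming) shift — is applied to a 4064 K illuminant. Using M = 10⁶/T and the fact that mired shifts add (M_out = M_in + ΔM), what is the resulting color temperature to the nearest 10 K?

2610 K

M_in = 10⁶/4064 = 246.06 mireds.
M_out = 246.06 + (+137) = 383.06 mireds.
T_out = 10⁶/383.06 = 2610.5 K → 2610 K.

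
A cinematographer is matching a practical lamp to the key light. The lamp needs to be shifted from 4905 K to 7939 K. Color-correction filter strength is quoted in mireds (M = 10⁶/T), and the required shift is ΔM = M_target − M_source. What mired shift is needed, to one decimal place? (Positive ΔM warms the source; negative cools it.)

-77.9 mireds

M_source = 10⁶/4905 = 203.874; M_target = 10⁶/7939 = 125.960.
ΔM = 125.960 − 203.874 = -77.913 → -77.9 mireds, a cooling shift.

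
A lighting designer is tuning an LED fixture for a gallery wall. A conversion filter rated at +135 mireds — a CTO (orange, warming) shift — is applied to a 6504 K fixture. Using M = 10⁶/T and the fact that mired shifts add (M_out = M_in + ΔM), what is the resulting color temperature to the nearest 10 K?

3460 K

M_in = 10⁶/6504 = 153.75 mireds.
M_out = 153.75 + (+135) = 288.75 mireds.
T_out = 10⁶/288.75 = 3463.2 K → 3460 K.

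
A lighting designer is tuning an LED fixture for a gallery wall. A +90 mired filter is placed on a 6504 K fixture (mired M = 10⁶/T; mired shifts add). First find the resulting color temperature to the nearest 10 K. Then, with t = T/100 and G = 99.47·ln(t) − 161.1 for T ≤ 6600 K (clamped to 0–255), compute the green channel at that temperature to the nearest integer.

208

M_in = 10⁶/6504 = 153.75; M_out = 153.75 + (+90) = 243.75.
T_out = 10⁶/243.75 = 4102.5 K → 4100 K; t = 41.
G = 99.47·ln 41 − 161.1 = 99.47·3.7136 − 161.1 = 208.289.
Rounded: 208.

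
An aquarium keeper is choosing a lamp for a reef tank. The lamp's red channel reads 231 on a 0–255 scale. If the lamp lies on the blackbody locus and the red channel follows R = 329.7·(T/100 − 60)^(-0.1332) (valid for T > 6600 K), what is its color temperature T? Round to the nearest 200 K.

7400 K

(t − 60)^(-0.1332) = 231/329.7 = 0.70064.
t − 60 = 0.70064^(1/-0.1332) = 0.70064^(-7.508) = 14.453, so t = 74.453.
T = 100·t = 7445 K → 7400 K to the nearest 200 K.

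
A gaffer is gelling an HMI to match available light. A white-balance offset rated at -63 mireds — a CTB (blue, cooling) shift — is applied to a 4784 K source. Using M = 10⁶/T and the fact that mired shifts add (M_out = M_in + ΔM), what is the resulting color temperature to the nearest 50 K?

M_in = 10⁶/4784 = 209.03 mireds.
M_out = 209.03 + (-63) = 146.03 mireds.
T_out = 10⁶/146.03 = 6847.9 K → 6850 K.

6850 K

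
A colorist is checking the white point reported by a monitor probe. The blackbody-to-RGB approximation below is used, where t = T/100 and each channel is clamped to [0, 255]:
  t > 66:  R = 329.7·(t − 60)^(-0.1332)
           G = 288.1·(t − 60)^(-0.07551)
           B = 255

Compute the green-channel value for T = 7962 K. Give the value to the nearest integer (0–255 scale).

t = 7962/100 = 79.62; the t > 66 branch applies.
G = 288.1·(79.62 − 60)^(-0.07551) = 288.1·19.62^(-0.07551) = 288.1·0.79871 = 230.108.
Rounded: 230.

230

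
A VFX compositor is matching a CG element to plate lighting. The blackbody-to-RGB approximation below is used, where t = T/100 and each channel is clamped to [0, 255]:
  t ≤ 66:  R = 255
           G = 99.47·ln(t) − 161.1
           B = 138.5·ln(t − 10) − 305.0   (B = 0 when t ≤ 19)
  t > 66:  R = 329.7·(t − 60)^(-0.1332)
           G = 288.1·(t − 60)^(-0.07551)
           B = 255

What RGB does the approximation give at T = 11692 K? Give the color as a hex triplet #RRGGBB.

#C0D4FF

t = 11692/100 = 116.92; the t > 66 branch applies.
R = 329.7·(116.92 − 60)^(-0.1332) = 329.7·56.92^(-0.1332) = 329.7·0.58371 = 192.450.
G = 288.1·(116.92 − 60)^(-0.07551) = 288.1·56.92^(-0.07551) = 288.1·0.73699 = 212.326.
B = 255 by definition for t > 66.
Rounded: (192, 212, 255).
In hex: #C0D4FF.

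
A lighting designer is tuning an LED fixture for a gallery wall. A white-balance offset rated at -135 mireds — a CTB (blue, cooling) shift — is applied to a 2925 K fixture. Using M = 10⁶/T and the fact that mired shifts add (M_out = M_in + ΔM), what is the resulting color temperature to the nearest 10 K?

M_in = 10⁶/2925 = 341.88 mireds.
M_out = 341.88 + (-135) = 206.88 mireds.
T_out = 10⁶/206.88 = 4833.7 K → 4830 K.

4830 K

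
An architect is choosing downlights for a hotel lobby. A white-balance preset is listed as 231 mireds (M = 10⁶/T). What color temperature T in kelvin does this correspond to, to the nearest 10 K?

4330 K

T = 10⁶ / 231 = 4329.00 K → 4330 K.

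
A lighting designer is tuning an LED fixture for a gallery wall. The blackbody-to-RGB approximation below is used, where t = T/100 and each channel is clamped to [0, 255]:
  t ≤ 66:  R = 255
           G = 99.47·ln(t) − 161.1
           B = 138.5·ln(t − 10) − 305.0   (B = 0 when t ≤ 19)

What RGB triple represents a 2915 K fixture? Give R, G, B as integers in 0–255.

t = 2915/100 = 29.15; the t ≤ 66 branch applies.
R = 255 by definition for t ≤ 66.
G = 99.47·ln 29.15 − 161.1 = 99.47·3.3725 − 161.1 = 174.358.
B = 138.5·ln(29.15 − 10) − 305.0 = 138.5·ln 19.15 − 305.0 = 138.5·2.9523 − 305.0 = 103.894.
Rounded: (255, 174, 104).

R=255, G=174, B=104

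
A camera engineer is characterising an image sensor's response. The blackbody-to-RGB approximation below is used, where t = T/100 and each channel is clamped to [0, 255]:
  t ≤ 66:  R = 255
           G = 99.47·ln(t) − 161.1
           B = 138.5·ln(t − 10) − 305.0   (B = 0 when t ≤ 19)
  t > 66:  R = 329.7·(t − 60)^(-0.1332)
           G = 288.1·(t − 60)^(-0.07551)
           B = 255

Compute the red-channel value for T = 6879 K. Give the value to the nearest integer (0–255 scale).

247

t = 6879/100 = 68.79; the t > 66 branch applies.
R = 329.7·(68.79 − 60)^(-0.1332) = 329.7·8.79^(-0.1332) = 329.7·0.74862 = 246.820.
Rounded: 247.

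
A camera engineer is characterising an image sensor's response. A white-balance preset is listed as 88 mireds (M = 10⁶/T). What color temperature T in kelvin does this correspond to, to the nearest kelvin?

T = 10⁶ / 88 = 11363.64 K → 11364 K.

11364 K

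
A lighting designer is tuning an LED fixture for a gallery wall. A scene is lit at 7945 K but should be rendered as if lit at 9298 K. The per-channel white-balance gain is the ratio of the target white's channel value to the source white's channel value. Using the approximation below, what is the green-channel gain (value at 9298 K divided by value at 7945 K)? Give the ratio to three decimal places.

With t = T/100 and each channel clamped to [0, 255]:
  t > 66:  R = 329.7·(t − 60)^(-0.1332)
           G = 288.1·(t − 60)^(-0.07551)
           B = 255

At 7945 K (t = 79.45):
  G = 288.1·(79.45 − 60)^(-0.07551) = 288.1·19.45^(-0.07551) = 288.1·0.79923 = 230.259.
At 9298 K (t = 92.98):
  G = 288.1·(92.98 − 60)^(-0.07551) = 288.1·32.98^(-0.07551) = 288.1·0.76799 = 221.259.
Gain = 221.259 / 230.259 = 0.9609 → 0.961.

0.961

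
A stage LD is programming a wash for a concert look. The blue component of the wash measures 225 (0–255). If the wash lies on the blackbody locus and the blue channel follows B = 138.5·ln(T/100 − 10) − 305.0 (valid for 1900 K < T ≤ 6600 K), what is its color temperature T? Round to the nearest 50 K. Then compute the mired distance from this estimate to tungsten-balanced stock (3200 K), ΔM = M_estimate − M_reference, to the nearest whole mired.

-134 mireds

ln(t − 10) = (225 + 305.0) / 138.5 = 3.8267.
t − 10 = e^3.8267 = 45.911, so t = 55.911.
T = 100·t = 5591 K → 5600 K to the nearest 50 K.
M_estimate = 10⁶/5600 = 178.57; M_reference = 10⁶/3200 = 312.50.
ΔM = 178.57 − 312.50 = -133.93 → -134 mireds.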